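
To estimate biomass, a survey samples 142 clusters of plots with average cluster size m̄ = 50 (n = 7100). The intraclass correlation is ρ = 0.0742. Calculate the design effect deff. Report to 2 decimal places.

deff = 1 + (50 − 1)·0.0742 = 1 + 3.6358 = 4.6358.

4.64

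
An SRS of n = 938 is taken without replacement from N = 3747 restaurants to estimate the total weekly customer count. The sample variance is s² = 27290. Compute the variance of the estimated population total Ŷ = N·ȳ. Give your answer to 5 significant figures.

3.0622 × 10^8

Var(Ŷ) = N²·Var(ȳ) = N²·(1 − n/N)·s²/n.
f = 938/3747 = 0.25033360; Var(ȳ) = 0.74966640·27290/938 = 21.810657.
Var(Ŷ) = 3747² · 21.810657 = 3.0622182 × 10^8.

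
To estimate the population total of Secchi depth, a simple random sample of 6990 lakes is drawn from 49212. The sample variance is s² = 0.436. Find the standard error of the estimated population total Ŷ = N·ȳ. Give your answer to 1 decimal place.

Var(Ŷ) = N²·Var(ȳ) = N²·(1 − n/N)·s²/n.
f = 6990/49212 = 0.14203853; Var(ȳ) = 0.85796147·0.436/6990 = 5.3515193 × 10^-5.
Var(Ŷ) = 49212² · (5.3515193 × 10^-5) = 129604.22.
SE(Ŷ) = √(129604.22) = 360.0.

360.0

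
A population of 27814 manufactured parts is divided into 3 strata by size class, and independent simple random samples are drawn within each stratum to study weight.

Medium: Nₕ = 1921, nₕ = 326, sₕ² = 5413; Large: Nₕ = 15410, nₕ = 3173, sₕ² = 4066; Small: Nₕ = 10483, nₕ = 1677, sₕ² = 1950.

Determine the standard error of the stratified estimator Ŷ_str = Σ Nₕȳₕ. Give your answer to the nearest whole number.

Var(Ŷ_str) = Σₕ Nₕ²(1 − fₕ)sₕ²/nₕ.
Medium: 1921²·(1 − 326/1921)·5413/326 = 5.0875475 × 10^7.
Large: 15410²·(1 − 3173/15410)·4066/3173 = 2.4164338 × 10^8.
Small: 10483²·(1 − 1677/10483)·1950/1677 = 1.0734104 × 10^8.
Sum = 3.998599 × 10^8.
SE = √(3.998599 × 10^8) = 19996.

19996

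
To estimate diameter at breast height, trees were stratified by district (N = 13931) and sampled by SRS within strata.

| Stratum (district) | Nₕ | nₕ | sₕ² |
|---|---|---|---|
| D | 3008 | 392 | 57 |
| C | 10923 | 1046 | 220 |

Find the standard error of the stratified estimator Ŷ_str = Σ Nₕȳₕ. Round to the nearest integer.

4882

Var(Ŷ_str) = Σₕ Nₕ²(1 − fₕ)sₕ²/nₕ.
D: 3008²·(1 − 392/3008)·57/392 = 1.1442064 × 10^6.
C: 10923²·(1 − 1046/10923)·220/1046 = 2.2691227 × 10^7.
Sum = 2.3835433 × 10^7.
SE = √(2.3835433 × 10^7) = 4882.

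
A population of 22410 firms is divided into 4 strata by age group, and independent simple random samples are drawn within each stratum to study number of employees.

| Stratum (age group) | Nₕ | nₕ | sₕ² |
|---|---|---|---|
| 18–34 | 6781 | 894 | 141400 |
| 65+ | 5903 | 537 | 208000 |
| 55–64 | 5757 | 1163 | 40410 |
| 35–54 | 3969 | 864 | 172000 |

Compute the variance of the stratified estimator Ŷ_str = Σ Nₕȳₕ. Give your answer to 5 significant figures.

2.1955 × 10^10

Var(Ŷ_str) = Σₕ Nₕ²(1 − fₕ)sₕ²/nₕ.
18–34: 6781²·(1 − 894/6781)·141400/894 = 6.3139287 × 10^9.
65+: 5903²·(1 − 537/5903)·208000/537 = 1.2269094 × 10^10.
55–64: 5757²·(1 − 1163/5757)·40410/1163 = 9.1895947 × 10^8.
35–54: 3969²·(1 − 864/3969)·172000/864 = 2.4533381 × 10^9.
Sum = 2.195532 × 10^10.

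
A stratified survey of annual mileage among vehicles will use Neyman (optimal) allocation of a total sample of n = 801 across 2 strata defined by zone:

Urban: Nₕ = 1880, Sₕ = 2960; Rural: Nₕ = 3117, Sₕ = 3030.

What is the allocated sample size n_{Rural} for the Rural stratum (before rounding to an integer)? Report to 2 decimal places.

Neyman allocation: nₕ = n·NₕSₕ / Σⱼ NⱼSⱼ.
Σ NⱼSⱼ = 1880·2960 + 3117·3030 = 1.500931 × 10^7.
n_{Rural} = 801·3117·3030 / (1.500931 × 10^7) = 504.02.

504.02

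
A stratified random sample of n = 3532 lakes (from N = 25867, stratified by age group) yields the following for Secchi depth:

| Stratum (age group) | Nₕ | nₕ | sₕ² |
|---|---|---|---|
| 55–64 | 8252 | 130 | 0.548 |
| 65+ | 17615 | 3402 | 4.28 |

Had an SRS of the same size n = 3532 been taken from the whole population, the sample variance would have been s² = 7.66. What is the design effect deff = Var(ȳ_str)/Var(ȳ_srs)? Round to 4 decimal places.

0.4769

Var(ȳ_str) = Σ Wₕ²(1−fₕ)sₕ²/nₕ with Wₕ = Nₕ/25867:
  55–64: (8252/25867)²·(1−130/8252)·0.548/130 = 4.2224769 × 10^-4
  65+: (17615/25867)²·(1−3402/17615)·4.28/3402 = 4.7074502 × 10^-4
  → Var(ȳ_str) = 8.9299271 × 10^-4.
Var(ȳ_srs) = (1 − 3532/25867)·7.66/3532 = 0.0018726127.
deff = (8.9299271 × 10^-4) / 0.0018726127 = 0.4769.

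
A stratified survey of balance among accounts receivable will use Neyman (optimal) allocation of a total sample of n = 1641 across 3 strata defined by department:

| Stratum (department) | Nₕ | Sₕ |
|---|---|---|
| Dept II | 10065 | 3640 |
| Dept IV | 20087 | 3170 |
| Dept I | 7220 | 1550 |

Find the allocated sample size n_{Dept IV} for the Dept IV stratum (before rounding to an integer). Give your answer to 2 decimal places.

Neyman allocation: nₕ = n·NₕSₕ / Σⱼ NⱼSⱼ.
Σ NⱼSⱼ = 10065·3640 + 20087·3170 + 7220·1550 = 1.1150339 × 10^8.
n_{Dept IV} = 1641·20087·3170 / (1.1150339 × 10^8) = 937.12.

937.12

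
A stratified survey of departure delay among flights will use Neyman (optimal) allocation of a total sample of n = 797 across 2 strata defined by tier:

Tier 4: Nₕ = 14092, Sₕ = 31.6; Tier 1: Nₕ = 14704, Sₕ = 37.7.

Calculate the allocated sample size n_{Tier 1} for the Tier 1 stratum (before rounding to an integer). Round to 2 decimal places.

Neyman allocation: nₕ = n·NₕSₕ / Σⱼ NⱼSⱼ.
Σ NⱼSⱼ = 14092·31.6 + 14704·37.7 = 999648.
n_{Tier 1} = 797·14704·37.7 / 999648 = 441.97.

441.97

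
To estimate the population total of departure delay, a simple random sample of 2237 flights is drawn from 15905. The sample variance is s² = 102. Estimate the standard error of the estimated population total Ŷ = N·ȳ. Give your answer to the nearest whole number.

Var(Ŷ) = N²·Var(ȳ) = N²·(1 − n/N)·s²/n.
f = 2237/15905 = 0.14064760; Var(ȳ) = 0.85935240·102/2237 = 0.039183704.
Var(Ŷ) = 15905² · 0.039183704 = 9.9122634 × 10^6.
SE(Ŷ) = √(9.9122634 × 10^6) = 3148.

3148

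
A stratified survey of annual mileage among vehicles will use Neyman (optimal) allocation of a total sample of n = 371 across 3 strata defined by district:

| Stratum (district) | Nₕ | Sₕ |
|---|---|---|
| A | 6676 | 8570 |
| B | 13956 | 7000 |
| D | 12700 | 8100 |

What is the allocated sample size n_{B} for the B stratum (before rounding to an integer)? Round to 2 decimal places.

140.60

Neyman allocation: nₕ = n·NₕSₕ / Σⱼ NⱼSⱼ.
Σ NⱼSⱼ = 6676·8570 + 13956·7000 + 12700·8100 = 2.5777532 × 10^8.
n_{B} = 371·13956·7000 / (2.5777532 × 10^8) = 140.60.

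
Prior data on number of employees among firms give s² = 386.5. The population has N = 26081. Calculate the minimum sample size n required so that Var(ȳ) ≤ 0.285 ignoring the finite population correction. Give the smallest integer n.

Without fpc, n₀ = s²/D = 386.5/0.285 = 1356.1404.
Rounding up, n = 1357.

1357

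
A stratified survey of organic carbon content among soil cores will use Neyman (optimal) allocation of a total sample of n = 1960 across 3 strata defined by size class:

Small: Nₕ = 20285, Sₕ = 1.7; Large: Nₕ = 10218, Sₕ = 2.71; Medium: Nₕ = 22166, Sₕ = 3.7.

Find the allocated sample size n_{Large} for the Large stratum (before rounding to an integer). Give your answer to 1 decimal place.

Neyman allocation: nₕ = n·NₕSₕ / Σⱼ NⱼSⱼ.
Σ NⱼSⱼ = 20285·1.7 + 10218·2.71 + 22166·3.7 = 144189.48.
n_{Large} = 1960·10218·2.71 / 144189.48 = 376.4.

376.4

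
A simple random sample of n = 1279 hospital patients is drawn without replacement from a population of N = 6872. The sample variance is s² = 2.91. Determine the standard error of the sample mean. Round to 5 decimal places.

Under SRS without replacement, Var(ȳ) = (1 − f)·s²/n with f = n/N = 1279/6872 = 0.18611758.
Var(ȳ) = (1 − 0.18611758)·2.91/1279 = 0.81388242·0.002275215 = 0.0018517575.
SE(ȳ) = √(0.0018517575) = 0.04303.

0.04303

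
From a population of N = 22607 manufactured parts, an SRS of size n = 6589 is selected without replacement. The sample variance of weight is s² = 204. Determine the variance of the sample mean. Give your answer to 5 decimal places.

0.02194

Under SRS without replacement, Var(ȳ) = (1 − f)·s²/n with f = n/N = 6589/22607 = 0.29145840.
Var(ȳ) = (1 − 0.29145840)·204/6589 = 0.70854160·0.030960692 = 0.021936938.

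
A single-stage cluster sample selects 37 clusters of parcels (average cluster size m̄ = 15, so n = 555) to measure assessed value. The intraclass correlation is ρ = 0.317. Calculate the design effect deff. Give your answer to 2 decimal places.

deff = 1 + (15 − 1)·0.317 = 1 + 4.438 = 5.438.

5.44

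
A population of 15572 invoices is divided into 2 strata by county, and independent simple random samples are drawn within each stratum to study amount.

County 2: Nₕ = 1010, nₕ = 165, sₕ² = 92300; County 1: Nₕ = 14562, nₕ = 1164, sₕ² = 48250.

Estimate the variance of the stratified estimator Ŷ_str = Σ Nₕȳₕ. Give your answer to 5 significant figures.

Var(Ŷ_str) = Σₕ Nₕ²(1 − fₕ)sₕ²/nₕ.
County 2: 1010²·(1 − 165/1010)·92300/165 = 4.7741476 × 10^8.
County 1: 14562²·(1 − 1164/14562)·48250/1164 = 8.0873332 × 10^9.
Sum = 8.564748 × 10^9.

8.5647 × 10^9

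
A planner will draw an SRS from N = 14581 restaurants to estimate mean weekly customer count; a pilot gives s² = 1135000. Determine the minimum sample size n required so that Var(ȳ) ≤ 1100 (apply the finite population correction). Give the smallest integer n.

Without fpc, n₀ = s²/D = 1135000/1100 = 1031.8182.
With fpc, (1 − n/N)·s²/n ≤ D requires n ≥ n₀/(1 + n₀/N) = 1031.8182/(1 + 1031.8182/14581) = 963.6275.
Rounding up, n = 964.

964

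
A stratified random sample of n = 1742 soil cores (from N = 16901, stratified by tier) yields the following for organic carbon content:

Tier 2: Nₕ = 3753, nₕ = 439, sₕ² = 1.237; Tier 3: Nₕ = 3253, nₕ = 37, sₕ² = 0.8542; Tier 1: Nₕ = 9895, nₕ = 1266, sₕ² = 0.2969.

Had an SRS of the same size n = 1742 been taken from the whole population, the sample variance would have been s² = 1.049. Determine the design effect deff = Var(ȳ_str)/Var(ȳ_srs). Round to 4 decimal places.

Var(ȳ_str) = Σ Wₕ²(1−fₕ)sₕ²/nₕ with Wₕ = Nₕ/16901:
  Tier 2: (3753/16901)²·(1−439/3753)·1.237/439 = 1.2269064 × 10^-4
  Tier 3: (3253/16901)²·(1−37/3253)·0.8542/37 = 8.4553802 × 10^-4
  Tier 1: (9895/16901)²·(1−1266/9895)·0.2969/1266 = 7.0101604 × 10^-5
  → Var(ȳ_str) = 0.0010383303.
Var(ȳ_srs) = (1 − 1742/16901)·1.049/1742 = 5.4011407 × 10^-4.
deff = 0.0010383303 / (5.4011407 × 10^-4) = 1.9224.

1.9224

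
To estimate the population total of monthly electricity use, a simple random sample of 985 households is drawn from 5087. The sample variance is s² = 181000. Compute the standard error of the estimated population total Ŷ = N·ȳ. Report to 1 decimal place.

61922.7

Var(Ŷ) = N²·Var(ȳ) = N²·(1 − n/N)·s²/n.
f = 985/5087 = 0.19363082; Var(ȳ) = 0.80636918·181000/985 = 148.17545.
Var(Ŷ) = 5087² · 148.17545 = 3.8344204 × 10^9.
SE(Ŷ) = √(3.8344204 × 10^9) = 61922.7.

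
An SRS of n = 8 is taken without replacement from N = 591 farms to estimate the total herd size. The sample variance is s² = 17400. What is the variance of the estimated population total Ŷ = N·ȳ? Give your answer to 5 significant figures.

7.4940 × 10^8

Var(Ŷ) = N²·Var(ȳ) = N²·(1 − n/N)·s²/n.
f = 8/591 = 0.01353638; Var(ȳ) = 0.98646362·17400/8 = 2145.5584.
Var(Ŷ) = 591² · 2145.5584 = 7.4940278 × 10^8.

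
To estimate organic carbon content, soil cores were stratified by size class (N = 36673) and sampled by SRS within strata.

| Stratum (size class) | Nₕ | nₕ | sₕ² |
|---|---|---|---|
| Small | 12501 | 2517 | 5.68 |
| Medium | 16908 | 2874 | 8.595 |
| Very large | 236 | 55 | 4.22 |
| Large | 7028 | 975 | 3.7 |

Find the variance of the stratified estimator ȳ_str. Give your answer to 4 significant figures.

8.595 × 10^-4

Var(ȳ_str) = Σₕ Wₕ²(1 − fₕ)sₕ²/nₕ with Wₕ = Nₕ/N, N = 36673.
Small: Wₕ = 0.34087748; term = 0.34087748²·(1 − 0.20134389)·5.68/2517 = 2.0942165 × 10^-4.
Medium: Wₕ = 0.46104764; term = 0.46104764²·(1 − 0.16997871)·8.595/2874 = 5.2764272 × 10^-4.
Very large: Wₕ = 0.00643525; term = 0.00643525²·(1 − 0.23305085)·4.22/55 = 2.4369547 × 10^-6.
Large: Wₕ = 0.19163963; term = 0.19163963²·(1 − 0.13873079)·3.7/975 = 1.2003466 × 10^-4.
Sum = 8.5953598 × 10^-4.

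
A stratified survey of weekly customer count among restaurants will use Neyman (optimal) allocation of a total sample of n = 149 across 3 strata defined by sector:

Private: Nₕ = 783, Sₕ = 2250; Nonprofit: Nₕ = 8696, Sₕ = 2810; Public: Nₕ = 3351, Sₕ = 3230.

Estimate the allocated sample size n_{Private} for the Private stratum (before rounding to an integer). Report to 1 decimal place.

7.1

Neyman allocation: nₕ = n·NₕSₕ / Σⱼ NⱼSⱼ.
Σ NⱼSⱼ = 783·2250 + 8696·2810 + 3351·3230 = 3.702124 × 10^7.
n_{Private} = 149·783·2250 / (3.702124 × 10^7) = 7.1.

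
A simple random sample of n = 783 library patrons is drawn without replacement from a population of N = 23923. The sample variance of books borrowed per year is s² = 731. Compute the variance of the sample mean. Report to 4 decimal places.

0.9030

Under SRS without replacement, Var(ȳ) = (1 − f)·s²/n with f = n/N = 783/23923 = 0.03273001.
Var(ȳ) = (1 − 0.03273001)·731/783 = 0.96726999·0.93358876 = 0.90303239.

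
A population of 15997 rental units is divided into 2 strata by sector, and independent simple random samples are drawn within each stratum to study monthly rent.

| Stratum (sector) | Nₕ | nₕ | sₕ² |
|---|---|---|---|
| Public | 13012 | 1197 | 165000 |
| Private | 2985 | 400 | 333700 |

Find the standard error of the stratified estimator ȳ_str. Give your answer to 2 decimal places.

Var(ȳ_str) = Σₕ Wₕ²(1 − fₕ)sₕ²/nₕ with Wₕ = Nₕ/N, N = 15997.
Public: Wₕ = 0.81340251; term = 0.81340251²·(1 − 0.09199201)·165000/1197 = 82.811468.
Private: Wₕ = 0.18659749; term = 0.18659749²·(1 − 0.13400335)·333700/400 = 25.154982.
Sum = 107.96645.
SE = √(107.96645) = 10.39.

10.39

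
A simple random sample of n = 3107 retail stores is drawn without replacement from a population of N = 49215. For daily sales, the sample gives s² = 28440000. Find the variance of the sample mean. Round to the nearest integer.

8576

Under SRS without replacement, Var(ȳ) = (1 − f)·s²/n with f = n/N = 3107/49215 = 0.06313116.
Var(ȳ) = (1 − 0.06313116)·28440000/3107 = 0.93686884·9153.5243 = 8575.6517.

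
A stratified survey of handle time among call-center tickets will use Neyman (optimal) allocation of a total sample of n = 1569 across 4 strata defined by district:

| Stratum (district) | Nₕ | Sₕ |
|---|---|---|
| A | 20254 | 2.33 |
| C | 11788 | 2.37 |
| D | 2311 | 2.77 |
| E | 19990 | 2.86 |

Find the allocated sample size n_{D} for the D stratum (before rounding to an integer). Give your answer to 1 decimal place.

Neyman allocation: nₕ = n·NₕSₕ / Σⱼ NⱼSⱼ.
Σ NⱼSⱼ = 20254·2.33 + 11788·2.37 + 2311·2.77 + 19990·2.86 = 138702.25.
n_{D} = 1569·2311·2.77 / 138702.25 = 72.4.

72.4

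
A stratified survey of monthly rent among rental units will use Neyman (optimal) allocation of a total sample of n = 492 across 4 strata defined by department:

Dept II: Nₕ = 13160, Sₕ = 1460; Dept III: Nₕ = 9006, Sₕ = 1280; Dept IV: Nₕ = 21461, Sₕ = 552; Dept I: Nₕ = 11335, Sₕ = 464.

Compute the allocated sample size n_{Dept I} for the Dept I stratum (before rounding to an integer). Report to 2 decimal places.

Neyman allocation: nₕ = n·NₕSₕ / Σⱼ NⱼSⱼ.
Σ NⱼSⱼ = 13160·1460 + 9006·1280 + 21461·552 + 11335·464 = 4.7847192 × 10^7.
n_{Dept I} = 492·11335·464 / (4.7847192 × 10^7) = 54.08.

54.08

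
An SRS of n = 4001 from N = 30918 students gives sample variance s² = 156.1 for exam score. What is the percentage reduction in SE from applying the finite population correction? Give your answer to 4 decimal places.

6.6944

f = n/N = 4001/30918 = 0.12940682.
SE_no-fpc = √(s²/n) = 0.19752277; SE_fpc = √((1−f)s²/n) = 0.18429978.
Ratio = √(1−f) = 0.93305583. Reduction = 100·(1 − 0.93305583) = 6.6944%.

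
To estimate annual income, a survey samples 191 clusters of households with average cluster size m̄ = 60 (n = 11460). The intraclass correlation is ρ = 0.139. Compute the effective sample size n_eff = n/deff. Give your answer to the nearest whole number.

1246

deff = 1 + (60 − 1)·0.139 = 1 + 8.201 = 9.201.
n_eff = 11460 / 9.201 = 1246.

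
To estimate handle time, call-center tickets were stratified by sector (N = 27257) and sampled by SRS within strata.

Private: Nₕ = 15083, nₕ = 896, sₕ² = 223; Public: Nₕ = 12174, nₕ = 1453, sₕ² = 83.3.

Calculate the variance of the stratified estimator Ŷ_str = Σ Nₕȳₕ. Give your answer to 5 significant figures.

Var(Ŷ_str) = Σₕ Nₕ²(1 − fₕ)sₕ²/nₕ.
Private: 15083²·(1 − 896/15083)·223/896 = 5.325681 × 10^7.
Public: 12174²·(1 − 1453/12174)·83.3/1453 = 7.4825216 × 10^6.
Sum = 6.0739332 × 10^7.

6.0739 × 10^7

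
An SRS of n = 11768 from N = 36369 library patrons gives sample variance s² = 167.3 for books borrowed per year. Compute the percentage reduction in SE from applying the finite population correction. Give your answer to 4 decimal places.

17.7548

f = n/N = 11768/36369 = 0.32357227.
SE_no-fpc = √(s²/n) = 0.11923305; SE_fpc = √((1−f)s²/n) = 0.098063489.
Ratio = √(1−f) = 0.82245226. Reduction = 100·(1 − 0.82245226) = 17.7548%.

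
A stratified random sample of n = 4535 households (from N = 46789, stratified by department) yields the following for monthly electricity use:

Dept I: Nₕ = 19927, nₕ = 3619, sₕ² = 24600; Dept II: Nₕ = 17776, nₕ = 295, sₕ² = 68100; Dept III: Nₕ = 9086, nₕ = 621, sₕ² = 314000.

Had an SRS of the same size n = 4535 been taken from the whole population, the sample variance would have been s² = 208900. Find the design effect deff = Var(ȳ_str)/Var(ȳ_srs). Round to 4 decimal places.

1.2390

Var(ȳ_str) = Σ Wₕ²(1−fₕ)sₕ²/nₕ with Wₕ = Nₕ/46789:
  Dept I: (19927/46789)²·(1−3619/19927)·24600/3619 = 1.0090243
  Dept II: (17776/46789)²·(1−295/17776)·68100/295 = 32.767091
  Dept III: (9086/46789)²·(1−621/9086)·314000/621 = 17.764387
  → Var(ȳ_str) = 51.540502.
Var(ȳ_srs) = (1 − 4535/46789)·208900/4535 = 41.599222.
deff = 51.540502 / 41.599222 = 1.2390.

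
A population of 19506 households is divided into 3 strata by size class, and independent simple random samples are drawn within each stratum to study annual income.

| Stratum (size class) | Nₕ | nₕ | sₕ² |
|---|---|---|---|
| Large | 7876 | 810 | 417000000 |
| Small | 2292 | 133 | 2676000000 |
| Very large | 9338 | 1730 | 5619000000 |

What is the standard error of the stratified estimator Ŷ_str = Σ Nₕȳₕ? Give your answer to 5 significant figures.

1.8946 × 10^7

Var(Ŷ_str) = Σₕ Nₕ²(1 − fₕ)sₕ²/nₕ.
Large: 7876²·(1 − 810/7876)·417000000/810 = 2.8650379 × 10^13.
Small: 2292²·(1 − 133/2292)·2676000000/133 = 9.956386 × 10^13.
Very large: 9338²·(1 − 1730/9338)·5619000000/1730 = 2.3074766 × 10^14.
Sum = 3.589619 × 10^14.
SE = √(3.589619 × 10^14) = 1.8946 × 10^7.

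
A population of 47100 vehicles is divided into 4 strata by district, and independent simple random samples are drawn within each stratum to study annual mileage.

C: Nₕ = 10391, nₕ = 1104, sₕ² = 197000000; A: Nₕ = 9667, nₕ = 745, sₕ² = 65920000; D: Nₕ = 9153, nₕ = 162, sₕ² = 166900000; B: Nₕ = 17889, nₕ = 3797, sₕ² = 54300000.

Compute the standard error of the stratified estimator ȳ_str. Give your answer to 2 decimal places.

225.93

Var(ȳ_str) = Σₕ Wₕ²(1 − fₕ)sₕ²/nₕ with Wₕ = Nₕ/N, N = 47100.
C: Wₕ = 0.22061571; term = 0.22061571²·(1 − 0.10624579)·197000000/1104 = 7762.259.
A: Wₕ = 0.20524416; term = 0.20524416²·(1 − 0.07706631)·65920000/745 = 3440.1157.
D: Wₕ = 0.19433121; term = 0.19433121²·(1 − 0.01769912)·166900000/162 = 38218.265.
B: Wₕ = 0.37980892; term = 0.37980892²·(1 − 0.21225334)·54300000/3797 = 1625.0851.
Sum = 51045.725.
SE = √(51045.725) = 225.93.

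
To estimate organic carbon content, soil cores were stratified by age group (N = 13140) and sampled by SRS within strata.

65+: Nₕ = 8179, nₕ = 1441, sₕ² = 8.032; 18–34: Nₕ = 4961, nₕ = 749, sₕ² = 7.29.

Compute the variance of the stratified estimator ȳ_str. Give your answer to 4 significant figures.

0.002957

Var(ȳ_str) = Σₕ Wₕ²(1 − fₕ)sₕ²/nₕ with Wₕ = Nₕ/N, N = 13140.
65+: Wₕ = 0.62245053; term = 0.62245053²·(1 − 0.17618291)·8.032/1441 = 0.0017790994.
18–34: Wₕ = 0.37754947; term = 0.37754947²·(1 − 0.15097763)·7.29/749 = 0.0011779113.
Sum = 0.0029570107.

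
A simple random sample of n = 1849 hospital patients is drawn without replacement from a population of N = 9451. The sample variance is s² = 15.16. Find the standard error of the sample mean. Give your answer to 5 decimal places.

Under SRS without replacement, Var(ȳ) = (1 − f)·s²/n with f = n/N = 1849/9451 = 0.19564067.
Var(ȳ) = (1 − 0.19564067)·15.16/1849 = 0.80435933·0.0081990265 = 0.0065949634.
SE(ȳ) = √(0.0065949634) = 0.08121.

0.08121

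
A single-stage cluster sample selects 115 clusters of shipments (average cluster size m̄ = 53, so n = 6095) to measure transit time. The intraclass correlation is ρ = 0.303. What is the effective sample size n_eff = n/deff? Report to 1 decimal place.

363.8

deff = 1 + (53 − 1)·0.303 = 1 + 15.756 = 16.756.
n_eff = 6095 / 16.756 = 363.8.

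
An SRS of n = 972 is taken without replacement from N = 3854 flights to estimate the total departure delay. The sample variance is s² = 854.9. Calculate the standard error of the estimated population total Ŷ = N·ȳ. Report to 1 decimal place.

3125.6

Var(Ŷ) = N²·Var(ȳ) = N²·(1 − n/N)·s²/n.
f = 972/3854 = 0.25220550; Var(ȳ) = 0.74779450·854.9/972 = 0.65770526.
Var(Ŷ) = 3854² · 0.65770526 = 9.7691041 × 10^6.
SE(Ŷ) = √(9.7691041 × 10^6) = 3125.6.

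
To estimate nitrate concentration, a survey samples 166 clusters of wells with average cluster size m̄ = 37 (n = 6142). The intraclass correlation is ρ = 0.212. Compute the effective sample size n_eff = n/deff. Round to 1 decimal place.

deff = 1 + (37 − 1)·0.212 = 1 + 7.632 = 8.632.
n_eff = 6142 / 8.632 = 711.5.

711.5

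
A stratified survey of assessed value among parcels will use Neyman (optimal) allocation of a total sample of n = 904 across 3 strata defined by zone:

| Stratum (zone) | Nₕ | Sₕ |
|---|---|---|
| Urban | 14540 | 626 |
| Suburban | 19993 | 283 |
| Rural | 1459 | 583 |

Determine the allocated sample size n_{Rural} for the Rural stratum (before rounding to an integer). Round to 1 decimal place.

Neyman allocation: nₕ = n·NₕSₕ / Σⱼ NⱼSⱼ.
Σ NⱼSⱼ = 14540·626 + 19993·283 + 1459·583 = 1.5610656 × 10^7.
n_{Rural} = 904·1459·583 / (1.5610656 × 10^7) = 49.3.

49.3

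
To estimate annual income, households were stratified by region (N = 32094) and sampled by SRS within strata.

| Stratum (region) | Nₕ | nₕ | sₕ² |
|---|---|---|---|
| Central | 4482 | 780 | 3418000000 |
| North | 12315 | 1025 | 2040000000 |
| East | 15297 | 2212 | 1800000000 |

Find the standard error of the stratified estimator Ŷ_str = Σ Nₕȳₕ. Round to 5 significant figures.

Var(Ŷ_str) = Σₕ Nₕ²(1 − fₕ)sₕ²/nₕ.
Central: 4482²·(1 − 780/4482)·3418000000/780 = 7.270859 × 10^13.
North: 12315²·(1 − 1025/12315)·2040000000/1025 = 2.7671625 × 10^14.
East: 15297²·(1 − 2212/15297)·1800000000/2212 = 1.6287986 × 10^14.
Sum = 5.123047 × 10^14.
SE = √(5.123047 × 10^14) = 2.2634 × 10^7.

2.2634 × 10^7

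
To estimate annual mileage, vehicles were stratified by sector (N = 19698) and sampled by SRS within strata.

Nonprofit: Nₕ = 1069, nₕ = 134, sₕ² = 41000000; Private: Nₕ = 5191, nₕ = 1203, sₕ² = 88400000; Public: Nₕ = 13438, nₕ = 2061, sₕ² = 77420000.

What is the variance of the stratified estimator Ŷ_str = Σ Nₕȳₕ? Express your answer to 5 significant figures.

7.5700 × 10^12

Var(Ŷ_str) = Σₕ Nₕ²(1 − fₕ)sₕ²/nₕ.
Nonprofit: 1069²·(1 − 134/1069)·41000000/134 = 3.0582175 × 10^11.
Private: 5191²·(1 − 1203/5191)·88400000/1203 = 1.5212228 × 10^12.
Public: 13438²·(1 − 2061/13438)·77420000/2061 = 5.7429835 × 10^12.
Sum = 7.5700281 × 10^12.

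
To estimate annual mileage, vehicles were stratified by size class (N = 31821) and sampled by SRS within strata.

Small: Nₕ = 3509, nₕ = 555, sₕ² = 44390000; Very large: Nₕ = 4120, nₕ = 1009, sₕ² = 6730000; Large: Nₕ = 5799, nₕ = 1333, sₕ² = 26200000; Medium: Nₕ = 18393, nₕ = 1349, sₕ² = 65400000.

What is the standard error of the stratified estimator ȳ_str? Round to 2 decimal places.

128.12

Var(ȳ_str) = Σₕ Wₕ²(1 − fₕ)sₕ²/nₕ with Wₕ = Nₕ/N, N = 31821.
Small: Wₕ = 0.11027309; term = 0.11027309²·(1 − 0.15816472)·44390000/555 = 818.76331.
Very large: Wₕ = 0.12947425; term = 0.12947425²·(1 − 0.24490291)·6730000/1009 = 84.429356.
Large: Wₕ = 0.18223814; term = 0.18223814²·(1 − 0.22986722)·26200000/1333 = 502.70745.
Medium: Wₕ = 0.57801452; term = 0.57801452²·(1 − 0.07334312)·65400000/1349 = 15009.363.
Sum = 16415.263.
SE = √(16415.263) = 128.12.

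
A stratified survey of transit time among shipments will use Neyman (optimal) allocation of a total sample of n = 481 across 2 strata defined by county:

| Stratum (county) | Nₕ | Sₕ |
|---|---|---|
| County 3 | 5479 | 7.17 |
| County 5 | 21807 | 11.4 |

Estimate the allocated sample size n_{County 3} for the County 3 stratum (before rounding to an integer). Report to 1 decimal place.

Neyman allocation: nₕ = n·NₕSₕ / Σⱼ NⱼSⱼ.
Σ NⱼSⱼ = 5479·7.17 + 21807·11.4 = 287884.23.
n_{County 3} = 481·5479·7.17 / 287884.23 = 65.6.

65.6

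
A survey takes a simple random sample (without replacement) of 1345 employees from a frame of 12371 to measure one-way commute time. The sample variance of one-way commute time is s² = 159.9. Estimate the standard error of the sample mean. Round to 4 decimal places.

0.3255

Under SRS without replacement, Var(ȳ) = (1 − f)·s²/n with f = n/N = 1345/12371 = 0.10872201.
Var(ȳ) = (1 − 0.10872201)·159.9/1345 = 0.89127799·0.11888476 = 0.10595937.
SE(ȳ) = √(0.10595937) = 0.3255.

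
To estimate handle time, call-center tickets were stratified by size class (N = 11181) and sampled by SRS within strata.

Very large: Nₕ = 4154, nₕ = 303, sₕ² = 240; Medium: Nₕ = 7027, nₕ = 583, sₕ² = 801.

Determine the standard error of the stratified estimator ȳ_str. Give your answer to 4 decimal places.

Var(ȳ_str) = Σₕ Wₕ²(1 − fₕ)sₕ²/nₕ with Wₕ = Nₕ/N, N = 11181.
Very large: Wₕ = 0.37152312; term = 0.37152312²·(1 − 0.07294174)·240/303 = 0.1013555.
Medium: Wₕ = 0.62847688; term = 0.62847688²·(1 − 0.08296570)·801/583 = 0.49765475.
Sum = 0.59901025.
SE = √(0.59901025) = 0.7740.

0.7740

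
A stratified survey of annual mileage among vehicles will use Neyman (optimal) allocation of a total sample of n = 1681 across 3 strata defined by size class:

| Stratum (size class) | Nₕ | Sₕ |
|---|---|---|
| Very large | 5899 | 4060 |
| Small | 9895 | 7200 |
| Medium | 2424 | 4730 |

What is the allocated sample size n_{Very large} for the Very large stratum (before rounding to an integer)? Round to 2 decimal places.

377.46

Neyman allocation: nₕ = n·NₕSₕ / Σⱼ NⱼSⱼ.
Σ NⱼSⱼ = 5899·4060 + 9895·7200 + 2424·4730 = 1.0665946 × 10^8.
n_{Very large} = 1681·5899·4060 / (1.0665946 × 10^8) = 377.46.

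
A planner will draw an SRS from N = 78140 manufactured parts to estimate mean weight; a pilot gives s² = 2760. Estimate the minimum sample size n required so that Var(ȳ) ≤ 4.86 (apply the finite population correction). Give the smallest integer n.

Without fpc, n₀ = s²/D = 2760/4.86 = 567.9012.
With fpc, (1 − n/N)·s²/n ≤ D requires n ≥ n₀/(1 + n₀/N) = 567.9012/(1 + 567.9012/78140) = 563.8036.
Rounding up, n = 564.

564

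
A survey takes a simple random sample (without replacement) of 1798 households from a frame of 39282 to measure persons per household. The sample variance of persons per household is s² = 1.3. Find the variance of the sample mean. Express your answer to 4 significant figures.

Under SRS without replacement, Var(ȳ) = (1 − f)·s²/n with f = n/N = 1798/39282 = 0.04577160.
Var(ȳ) = (1 − 0.04577160)·1.3/1798 = 0.95422840·7.2302558 × 10^-4 = 6.8993155 × 10^-4.

6.899 × 10^-4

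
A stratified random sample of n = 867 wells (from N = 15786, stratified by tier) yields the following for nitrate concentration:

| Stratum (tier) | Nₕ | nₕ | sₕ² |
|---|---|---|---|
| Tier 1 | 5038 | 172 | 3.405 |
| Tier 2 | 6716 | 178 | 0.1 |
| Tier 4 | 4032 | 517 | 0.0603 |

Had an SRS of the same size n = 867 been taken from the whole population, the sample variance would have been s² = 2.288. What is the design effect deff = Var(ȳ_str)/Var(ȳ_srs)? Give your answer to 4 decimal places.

0.8232

Var(ȳ_str) = Σ Wₕ²(1−fₕ)sₕ²/nₕ with Wₕ = Nₕ/15786:
  Tier 1: (5038/15786)²·(1−172/5038)·3.405/172 = 0.0019474878
  Tier 2: (6716/15786)²·(1−178/6716)·0.1/178 = 9.8990018 × 10^-5
  Tier 4: (4032/15786)²·(1−517/4032)·0.0603/517 = 6.6332815 × 10^-6
  → Var(ȳ_str) = 0.0020531111.
Var(ȳ_srs) = (1 − 867/15786)·2.288/867 = 0.0024940465.
deff = 0.0020531111 / 0.0024940465 = 0.8232.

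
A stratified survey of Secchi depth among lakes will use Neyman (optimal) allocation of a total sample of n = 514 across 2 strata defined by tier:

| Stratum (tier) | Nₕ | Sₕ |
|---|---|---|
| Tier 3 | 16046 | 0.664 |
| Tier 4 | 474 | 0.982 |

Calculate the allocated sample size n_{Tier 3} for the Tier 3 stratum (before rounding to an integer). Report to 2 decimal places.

Neyman allocation: nₕ = n·NₕSₕ / Σⱼ NⱼSⱼ.
Σ NⱼSⱼ = 16046·0.664 + 474·0.982 = 11120.012.
n_{Tier 3} = 514·16046·0.664 / 11120.012 = 492.48.

492.48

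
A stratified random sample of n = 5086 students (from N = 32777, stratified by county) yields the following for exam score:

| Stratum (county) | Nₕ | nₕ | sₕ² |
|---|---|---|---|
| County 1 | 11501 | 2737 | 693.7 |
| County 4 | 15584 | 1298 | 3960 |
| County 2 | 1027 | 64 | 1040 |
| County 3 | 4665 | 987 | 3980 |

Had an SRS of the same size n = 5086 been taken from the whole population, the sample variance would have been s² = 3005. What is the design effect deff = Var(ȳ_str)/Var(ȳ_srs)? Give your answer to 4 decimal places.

1.4732

Var(ȳ_str) = Σ Wₕ²(1−fₕ)sₕ²/nₕ with Wₕ = Nₕ/32777:
  County 1: (11501/32777)²·(1−2737/11501)·693.7/2737 = 0.023779158
  County 4: (15584/32777)²·(1−1298/15584)·3960/1298 = 0.63222502
  County 2: (1027/32777)²·(1−64/1027)·1040/64 = 0.014959315
  County 3: (4665/32777)²·(1−987/4665)·3980/987 = 0.064400745
  → Var(ȳ_str) = 0.73536424.
Var(ȳ_srs) = (1 − 5086/32777)·3005/5086 = 0.49915745.
deff = 0.73536424 / 0.49915745 = 1.4732.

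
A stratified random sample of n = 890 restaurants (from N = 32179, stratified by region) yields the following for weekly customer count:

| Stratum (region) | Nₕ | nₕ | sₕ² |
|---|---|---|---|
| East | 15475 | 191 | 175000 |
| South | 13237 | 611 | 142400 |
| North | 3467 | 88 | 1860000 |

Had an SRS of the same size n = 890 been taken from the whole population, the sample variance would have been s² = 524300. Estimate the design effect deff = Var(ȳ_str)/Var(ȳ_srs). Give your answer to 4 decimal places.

0.8485

Var(ȳ_str) = Σ Wₕ²(1−fₕ)sₕ²/nₕ with Wₕ = Nₕ/32179:
  East: (15475/32179)²·(1−191/15475)·175000/191 = 209.27979
  South: (13237/32179)²·(1−611/13237)·142400/611 = 37.616557
  North: (3467/32179)²·(1−88/3467)·1860000/88 = 239.12623
  → Var(ȳ_str) = 486.02258.
Var(ȳ_srs) = (1 − 890/32179)·524300/890 = 572.80789.
deff = 486.02258 / 572.80789 = 0.8485.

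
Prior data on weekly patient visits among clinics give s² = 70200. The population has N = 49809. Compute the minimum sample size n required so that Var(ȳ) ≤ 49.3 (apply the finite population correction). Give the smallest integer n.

1385

Without fpc, n₀ = s²/D = 70200/49.3 = 1423.9351.
With fpc, (1 − n/N)·s²/n ≤ D requires n ≥ n₀/(1 + n₀/N) = 1423.9351/(1 + 1423.9351/49809) = 1384.3592.
Rounding up, n = 1385.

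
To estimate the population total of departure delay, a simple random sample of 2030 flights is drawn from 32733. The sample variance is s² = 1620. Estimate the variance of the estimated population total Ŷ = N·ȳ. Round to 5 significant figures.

Var(Ŷ) = N²·Var(ȳ) = N²·(1 − n/N)·s²/n.
f = 2030/32733 = 0.06201692; Var(ȳ) = 0.93798308·1620/2030 = 0.74853822.
Var(Ŷ) = 32733² · 0.74853822 = 8.0202074 × 10^8.

8.0202 × 10^8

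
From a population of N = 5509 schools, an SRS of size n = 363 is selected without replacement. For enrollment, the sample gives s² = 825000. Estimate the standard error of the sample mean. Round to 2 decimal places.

Under SRS without replacement, Var(ȳ) = (1 − f)·s²/n with f = n/N = 363/5509 = 0.06589218.
Var(ȳ) = (1 − 0.06589218)·825000/363 = 0.93410782·2272.7273 = 2122.9723.
SE(ȳ) = √(2122.9723) = 46.08.

46.08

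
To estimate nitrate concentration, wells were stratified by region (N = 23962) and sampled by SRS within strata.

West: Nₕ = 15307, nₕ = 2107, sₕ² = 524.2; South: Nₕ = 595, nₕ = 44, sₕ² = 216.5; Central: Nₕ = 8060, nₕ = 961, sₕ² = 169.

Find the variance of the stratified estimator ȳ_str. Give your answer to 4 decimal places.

Var(ȳ_str) = Σₕ Wₕ²(1 − fₕ)sₕ²/nₕ with Wₕ = Nₕ/N, N = 23962.
West: Wₕ = 0.63880310; term = 0.63880310²·(1 − 0.13764944)·524.2/2107 = 0.087548834.
South: Wₕ = 0.02483098; term = 0.02483098²·(1 − 0.07394958)·216.5/44 = 0.0028094911.
Central: Wₕ = 0.33636591; term = 0.33636591²·(1 − 0.11923077)·169/961 = 0.017524652.
Sum = 0.10788298.

0.1079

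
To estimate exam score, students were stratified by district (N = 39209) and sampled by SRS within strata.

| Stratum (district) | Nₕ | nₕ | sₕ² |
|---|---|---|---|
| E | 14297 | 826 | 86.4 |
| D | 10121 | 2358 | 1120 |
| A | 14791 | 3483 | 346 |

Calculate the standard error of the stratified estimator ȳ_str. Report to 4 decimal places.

0.2195

Var(ȳ_str) = Σₕ Wₕ²(1 − fₕ)sₕ²/nₕ with Wₕ = Nₕ/N, N = 39209.
E: Wₕ = 0.36463567; term = 0.36463567²·(1 − 0.05777436)·86.4/826 = 0.013104091.
D: Wₕ = 0.25812951; term = 0.25812951²·(1 − 0.23298093)·1120/2358 = 0.024274802.
A: Wₕ = 0.37723482; term = 0.37723482²·(1 − 0.23548104)·346/3483 = 0.010807729.
Sum = 0.048186622.
SE = √(0.048186622) = 0.2195.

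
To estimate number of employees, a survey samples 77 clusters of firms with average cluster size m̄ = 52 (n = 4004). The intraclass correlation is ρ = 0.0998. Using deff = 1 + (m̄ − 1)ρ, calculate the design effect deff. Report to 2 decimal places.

deff = 1 + (52 − 1)·0.0998 = 1 + 5.0898 = 6.0898.

6.09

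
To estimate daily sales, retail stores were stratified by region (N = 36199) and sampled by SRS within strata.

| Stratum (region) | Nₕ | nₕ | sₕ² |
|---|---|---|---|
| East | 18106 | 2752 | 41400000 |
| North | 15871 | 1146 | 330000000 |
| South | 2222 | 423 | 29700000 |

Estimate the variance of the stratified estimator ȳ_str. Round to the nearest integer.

54762

Var(ȳ_str) = Σₕ Wₕ²(1 − fₕ)sₕ²/nₕ with Wₕ = Nₕ/N, N = 36199.
East: Wₕ = 0.50017956; term = 0.50017956²·(1 − 0.15199381)·41400000/2752 = 3191.5586.
North: Wₕ = 0.43843753; term = 0.43843753²·(1 − 0.07220717)·330000000/1146 = 51356.542.
South: Wₕ = 0.06138291; term = 0.06138291²·(1 − 0.19036904)·29700000/423 = 214.18949.
Sum = 54762.29.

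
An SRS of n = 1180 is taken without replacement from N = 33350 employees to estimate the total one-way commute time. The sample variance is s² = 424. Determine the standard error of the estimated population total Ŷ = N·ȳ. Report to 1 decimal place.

19634.3

Var(Ŷ) = N²·Var(ȳ) = N²·(1 − n/N)·s²/n.
f = 1180/33350 = 0.03538231; Var(ȳ) = 0.96461769·424/1180 = 0.34660839.
Var(Ŷ) = 33350² · 0.34660839 = 3.8550565 × 10^8.
SE(Ŷ) = √(3.8550565 × 10^8) = 19634.3.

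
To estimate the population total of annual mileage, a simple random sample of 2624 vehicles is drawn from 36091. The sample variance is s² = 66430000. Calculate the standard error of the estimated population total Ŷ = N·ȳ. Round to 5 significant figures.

Var(Ŷ) = N²·Var(ȳ) = N²·(1 − n/N)·s²/n.
f = 2624/36091 = 0.07270511; Var(ȳ) = 0.92729489·66430000/2624 = 23475.686.
Var(Ŷ) = 36091² · 23475.686 = 3.0578496 × 10^13.
SE(Ŷ) = √(3.0578496 × 10^13) = 5.5298 × 10^6.

5.5298 × 10^6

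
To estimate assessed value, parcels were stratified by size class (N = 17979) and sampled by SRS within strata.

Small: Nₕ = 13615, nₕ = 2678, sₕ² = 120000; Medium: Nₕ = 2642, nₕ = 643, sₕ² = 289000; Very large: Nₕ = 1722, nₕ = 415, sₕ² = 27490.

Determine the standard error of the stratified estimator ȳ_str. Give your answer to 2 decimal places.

5.33

Var(ȳ_str) = Σₕ Wₕ²(1 − fₕ)sₕ²/nₕ with Wₕ = Nₕ/N, N = 17979.
Small: Wₕ = 0.75727237; term = 0.75727237²·(1 − 0.19669482)·120000/2678 = 20.642176.
Medium: Wₕ = 0.14694922; term = 0.14694922²·(1 − 0.24337623)·289000/643 = 7.3434715.
Very large: Wₕ = 0.09577841; term = 0.09577841²·(1 − 0.24099884)·27490/415 = 0.46121594.
Sum = 28.446863.
SE = √(28.446863) = 5.33.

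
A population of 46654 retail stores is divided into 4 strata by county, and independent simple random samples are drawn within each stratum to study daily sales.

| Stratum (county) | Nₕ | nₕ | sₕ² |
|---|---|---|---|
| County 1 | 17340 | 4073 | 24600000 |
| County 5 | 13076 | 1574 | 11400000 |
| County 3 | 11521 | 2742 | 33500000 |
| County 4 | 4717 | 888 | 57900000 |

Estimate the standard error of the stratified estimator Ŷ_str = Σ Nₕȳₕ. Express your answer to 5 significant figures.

Var(Ŷ_str) = Σₕ Nₕ²(1 − fₕ)sₕ²/nₕ.
County 1: 17340²·(1 − 4073/17340)·24600000/4073 = 1.3894487 × 10^12.
County 5: 13076²·(1 − 1574/13076)·11400000/1574 = 1.0893022 × 10^12.
County 3: 11521²·(1 − 2742/11521)·33500000/2742 = 1.2356987 × 10^12.
County 4: 4717²·(1 − 888/4717)·57900000/888 = 1.1776516 × 10^12.
Sum = 4.8921012 × 10^12.
SE = √(4.8921012 × 10^12) = 2.2118 × 10^6.

2.2118 × 10^6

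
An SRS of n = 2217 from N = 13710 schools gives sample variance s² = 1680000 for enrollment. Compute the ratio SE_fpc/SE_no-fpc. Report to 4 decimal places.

f = n/N = 2217/13710 = 0.16170678.
SE_no-fpc = √(s²/n) = 27.527818; SE_fpc = √((1−f)s²/n) = 25.204017.
Ratio = √(1−f) = 0.91558354.

0.9156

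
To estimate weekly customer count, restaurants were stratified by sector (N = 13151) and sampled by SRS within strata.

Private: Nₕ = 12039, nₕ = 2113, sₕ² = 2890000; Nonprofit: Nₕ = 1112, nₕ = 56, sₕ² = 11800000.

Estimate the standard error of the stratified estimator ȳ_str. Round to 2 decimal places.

Var(ȳ_str) = Σₕ Wₕ²(1 − fₕ)sₕ²/nₕ with Wₕ = Nₕ/N, N = 13151.
Private: Wₕ = 0.91544369; term = 0.91544369²·(1 − 0.17551292)·2890000/2113 = 945.02974.
Nonprofit: Wₕ = 0.08455631; term = 0.08455631²·(1 − 0.05035971)·11800000/56 = 1430.6886.
Sum = 2375.7183.
SE = √(2375.7183) = 48.74.

48.74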